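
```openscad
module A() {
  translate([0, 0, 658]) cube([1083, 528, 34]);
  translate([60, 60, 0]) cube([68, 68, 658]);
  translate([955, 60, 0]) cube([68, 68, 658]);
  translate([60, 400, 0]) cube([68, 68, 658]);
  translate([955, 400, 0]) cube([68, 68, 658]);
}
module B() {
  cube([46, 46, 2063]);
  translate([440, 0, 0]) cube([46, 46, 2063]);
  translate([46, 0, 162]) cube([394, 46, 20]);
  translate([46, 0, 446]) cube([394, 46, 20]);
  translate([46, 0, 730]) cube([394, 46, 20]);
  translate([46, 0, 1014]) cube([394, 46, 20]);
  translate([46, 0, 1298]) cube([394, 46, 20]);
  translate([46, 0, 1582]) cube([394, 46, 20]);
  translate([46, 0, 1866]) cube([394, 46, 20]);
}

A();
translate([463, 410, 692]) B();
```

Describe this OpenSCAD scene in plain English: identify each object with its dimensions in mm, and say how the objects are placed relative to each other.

A is a table: top 1083 mm (x) × 528 mm (y), 34 mm thick, upper face at z = 692 mm, on four 68×68 mm square legs, each inset 60 mm from the nearest pair of top edges, running from z = 0 to the bottom of the top.

B is a straight ladder. Two 46×46 mm vertical rails, 2063 mm tall, stand 486 mm apart (outside-to-outside) with their front faces coplanar on the −y side. 7 rungs, each 46 mm deep and 20 mm tall, span between the inner faces of the rails, front faces flush with the rails. The lowest rung's underside is at z = 162 mm and rungs are spaced 284 mm apart (underside to underside).

The ladder is on top of the table.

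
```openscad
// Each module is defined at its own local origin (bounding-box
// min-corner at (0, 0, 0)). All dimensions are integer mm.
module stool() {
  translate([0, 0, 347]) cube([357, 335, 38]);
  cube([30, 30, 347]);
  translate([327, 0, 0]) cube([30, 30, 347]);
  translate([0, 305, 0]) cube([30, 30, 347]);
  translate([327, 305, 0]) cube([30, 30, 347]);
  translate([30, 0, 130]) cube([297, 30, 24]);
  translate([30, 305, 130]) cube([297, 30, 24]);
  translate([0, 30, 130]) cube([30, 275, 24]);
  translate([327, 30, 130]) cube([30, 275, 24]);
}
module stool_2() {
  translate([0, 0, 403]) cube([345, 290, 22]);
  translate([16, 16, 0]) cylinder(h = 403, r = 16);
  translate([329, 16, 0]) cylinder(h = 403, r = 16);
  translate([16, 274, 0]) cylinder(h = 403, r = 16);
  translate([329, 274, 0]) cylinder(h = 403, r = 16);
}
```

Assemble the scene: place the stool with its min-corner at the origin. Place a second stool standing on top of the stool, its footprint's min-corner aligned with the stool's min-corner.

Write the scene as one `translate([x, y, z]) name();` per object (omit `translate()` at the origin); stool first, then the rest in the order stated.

stool();
translate([0, 0, 385]) stool_2();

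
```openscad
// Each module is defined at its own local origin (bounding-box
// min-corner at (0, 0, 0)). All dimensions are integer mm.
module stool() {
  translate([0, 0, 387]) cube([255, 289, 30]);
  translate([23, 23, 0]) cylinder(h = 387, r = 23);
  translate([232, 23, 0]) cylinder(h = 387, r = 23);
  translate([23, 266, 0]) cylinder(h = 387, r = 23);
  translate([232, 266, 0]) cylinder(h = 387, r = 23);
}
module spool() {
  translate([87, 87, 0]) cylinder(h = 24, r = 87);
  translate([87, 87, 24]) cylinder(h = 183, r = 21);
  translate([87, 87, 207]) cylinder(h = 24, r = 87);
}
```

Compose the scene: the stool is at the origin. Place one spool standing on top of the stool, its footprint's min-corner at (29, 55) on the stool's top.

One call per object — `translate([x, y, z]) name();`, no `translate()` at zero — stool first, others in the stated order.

stool();
translate([29, 55, 417]) spool();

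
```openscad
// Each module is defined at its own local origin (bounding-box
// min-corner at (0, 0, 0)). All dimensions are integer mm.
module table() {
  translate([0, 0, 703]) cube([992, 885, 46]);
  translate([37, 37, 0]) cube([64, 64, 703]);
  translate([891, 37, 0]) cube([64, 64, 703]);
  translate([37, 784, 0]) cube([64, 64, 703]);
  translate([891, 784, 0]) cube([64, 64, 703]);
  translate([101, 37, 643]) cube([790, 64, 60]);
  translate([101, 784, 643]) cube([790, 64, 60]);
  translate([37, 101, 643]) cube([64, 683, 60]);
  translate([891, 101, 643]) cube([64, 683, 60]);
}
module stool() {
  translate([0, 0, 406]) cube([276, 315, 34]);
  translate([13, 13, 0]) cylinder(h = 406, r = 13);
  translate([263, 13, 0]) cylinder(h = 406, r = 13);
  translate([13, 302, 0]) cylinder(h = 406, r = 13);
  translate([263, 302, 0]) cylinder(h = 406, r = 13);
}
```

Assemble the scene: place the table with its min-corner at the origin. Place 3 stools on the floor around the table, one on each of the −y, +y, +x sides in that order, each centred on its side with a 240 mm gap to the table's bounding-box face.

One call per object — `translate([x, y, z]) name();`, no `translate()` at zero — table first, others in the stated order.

table();
translate([358, -555, 0]) stool();
translate([358, 1125, 0]) stool();
translate([1232, 285, 0]) stool();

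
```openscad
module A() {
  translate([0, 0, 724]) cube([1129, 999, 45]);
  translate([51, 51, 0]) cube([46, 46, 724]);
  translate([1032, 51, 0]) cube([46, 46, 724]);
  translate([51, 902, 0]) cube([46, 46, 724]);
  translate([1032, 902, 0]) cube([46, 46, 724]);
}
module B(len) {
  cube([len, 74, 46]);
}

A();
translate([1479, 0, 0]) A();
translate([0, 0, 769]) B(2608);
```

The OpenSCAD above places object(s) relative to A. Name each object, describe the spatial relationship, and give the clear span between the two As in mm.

Second table starts at x = 1479; first ends at x = 1129; clear span = 1479 − 1129 = 350 mm.

A is a table. B is a beam. A beam spans the tops of two tables. The clear span between the two tables is 350 mm.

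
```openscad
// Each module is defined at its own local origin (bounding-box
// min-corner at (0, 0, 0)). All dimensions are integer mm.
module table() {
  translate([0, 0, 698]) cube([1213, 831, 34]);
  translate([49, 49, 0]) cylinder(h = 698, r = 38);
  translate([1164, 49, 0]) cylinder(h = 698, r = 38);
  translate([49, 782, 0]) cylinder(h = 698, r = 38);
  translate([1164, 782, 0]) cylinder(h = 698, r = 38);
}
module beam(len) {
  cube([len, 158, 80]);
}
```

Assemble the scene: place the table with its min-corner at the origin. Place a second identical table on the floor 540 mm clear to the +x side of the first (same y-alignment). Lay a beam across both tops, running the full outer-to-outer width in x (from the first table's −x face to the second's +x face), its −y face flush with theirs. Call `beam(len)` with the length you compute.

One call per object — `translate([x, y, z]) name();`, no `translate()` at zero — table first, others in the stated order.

table();
translate([1753, 0, 0]) table();
translate([0, 0, 732]) beam(2966);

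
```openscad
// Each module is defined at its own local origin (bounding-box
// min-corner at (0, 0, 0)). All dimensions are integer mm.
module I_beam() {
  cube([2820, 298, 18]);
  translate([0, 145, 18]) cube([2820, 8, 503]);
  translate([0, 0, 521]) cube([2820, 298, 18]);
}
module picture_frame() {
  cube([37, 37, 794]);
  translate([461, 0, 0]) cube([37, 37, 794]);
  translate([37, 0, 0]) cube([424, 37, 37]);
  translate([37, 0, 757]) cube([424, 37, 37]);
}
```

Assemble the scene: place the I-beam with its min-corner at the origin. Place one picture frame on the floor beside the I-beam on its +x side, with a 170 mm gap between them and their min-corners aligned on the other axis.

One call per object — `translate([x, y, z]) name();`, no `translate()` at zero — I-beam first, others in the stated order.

I_beam();
translate([2990, 0, 0]) picture_frame();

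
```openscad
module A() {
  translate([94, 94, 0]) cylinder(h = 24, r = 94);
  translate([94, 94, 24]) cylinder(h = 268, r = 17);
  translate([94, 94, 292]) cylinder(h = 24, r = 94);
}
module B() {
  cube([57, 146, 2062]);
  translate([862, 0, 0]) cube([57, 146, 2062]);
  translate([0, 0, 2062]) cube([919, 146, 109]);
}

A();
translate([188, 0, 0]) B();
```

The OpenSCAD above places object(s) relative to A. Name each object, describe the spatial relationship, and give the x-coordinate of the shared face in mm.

The spool's +x face and the door frame's −x face are both at x = 188 mm.

A is a spool. B is a door frame. The door frame is against the spool's +x side, with their −y faces flush. The x-coordinate of the shared face is 188 mm.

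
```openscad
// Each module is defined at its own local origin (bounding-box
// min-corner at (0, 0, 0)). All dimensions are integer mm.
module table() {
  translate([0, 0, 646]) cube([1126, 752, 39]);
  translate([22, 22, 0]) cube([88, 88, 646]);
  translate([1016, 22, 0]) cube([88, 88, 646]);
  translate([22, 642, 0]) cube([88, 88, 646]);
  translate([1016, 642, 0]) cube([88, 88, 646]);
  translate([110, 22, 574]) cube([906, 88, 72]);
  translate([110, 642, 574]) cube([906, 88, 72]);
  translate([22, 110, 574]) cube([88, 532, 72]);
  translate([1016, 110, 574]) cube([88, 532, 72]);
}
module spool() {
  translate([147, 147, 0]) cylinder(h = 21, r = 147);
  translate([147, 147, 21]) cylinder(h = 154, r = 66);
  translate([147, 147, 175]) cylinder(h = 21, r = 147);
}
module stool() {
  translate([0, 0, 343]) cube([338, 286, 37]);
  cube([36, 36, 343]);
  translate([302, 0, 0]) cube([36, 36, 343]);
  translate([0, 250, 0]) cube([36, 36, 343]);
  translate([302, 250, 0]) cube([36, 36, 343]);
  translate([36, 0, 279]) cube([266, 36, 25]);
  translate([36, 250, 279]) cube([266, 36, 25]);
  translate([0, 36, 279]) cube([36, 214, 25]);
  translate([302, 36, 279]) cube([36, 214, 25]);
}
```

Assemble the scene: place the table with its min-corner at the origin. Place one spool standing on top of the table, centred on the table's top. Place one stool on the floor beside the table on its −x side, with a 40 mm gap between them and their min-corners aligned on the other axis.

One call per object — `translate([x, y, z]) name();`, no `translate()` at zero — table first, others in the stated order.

table();
translate([416, 229, 685]) spool();
translate([-378, 0, 0]) stool();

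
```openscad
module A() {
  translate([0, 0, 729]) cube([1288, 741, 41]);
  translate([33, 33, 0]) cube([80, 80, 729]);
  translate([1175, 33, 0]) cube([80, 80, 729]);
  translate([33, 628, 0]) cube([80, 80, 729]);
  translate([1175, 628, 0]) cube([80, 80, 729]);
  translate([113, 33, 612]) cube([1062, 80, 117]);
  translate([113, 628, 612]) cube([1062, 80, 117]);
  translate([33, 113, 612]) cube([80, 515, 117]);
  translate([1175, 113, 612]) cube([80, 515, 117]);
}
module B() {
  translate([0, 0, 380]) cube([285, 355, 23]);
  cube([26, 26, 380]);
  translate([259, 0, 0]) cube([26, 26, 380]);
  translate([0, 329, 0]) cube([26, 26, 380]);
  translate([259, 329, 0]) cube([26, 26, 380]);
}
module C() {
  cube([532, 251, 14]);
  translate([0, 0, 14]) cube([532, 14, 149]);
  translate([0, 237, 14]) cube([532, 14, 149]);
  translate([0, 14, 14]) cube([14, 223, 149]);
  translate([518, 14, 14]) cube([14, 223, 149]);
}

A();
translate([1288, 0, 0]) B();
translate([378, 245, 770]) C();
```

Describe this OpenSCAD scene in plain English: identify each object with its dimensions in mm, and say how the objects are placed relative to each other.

A is a table with a 1288×741 mm rectangular top, 41 mm thick, top surface at z = 770 mm, supported by four 80×80 mm square legs, each inset 33 mm from the nearest pair of top edges, running from the floor. Four apron rails, 80 mm thick and 117 mm tall, run between adjacent legs with their top edges flush with the underside of the top and their outer faces flush with the legs' outer faces.

B is a simple wooden stool: a rectangular seat 285 mm (x) by 355 mm (y), 23 mm thick, top face at z = 403 mm, on four square legs, each 26×26 mm in cross-section. The legs rest on z = 0, each flush with a corner of the seat.

C is an open storage box with external size 532×251×163 mm and wall thickness 14 mm (the base is also 14 mm thick). The base covers the whole footprint; the four walls stand on the base, with the y-facing walls full-width and the x-facing walls fitting between their inner faces.

The stool is against the table's +x side, with their −y faces flush. The open box is on top of the table, centred.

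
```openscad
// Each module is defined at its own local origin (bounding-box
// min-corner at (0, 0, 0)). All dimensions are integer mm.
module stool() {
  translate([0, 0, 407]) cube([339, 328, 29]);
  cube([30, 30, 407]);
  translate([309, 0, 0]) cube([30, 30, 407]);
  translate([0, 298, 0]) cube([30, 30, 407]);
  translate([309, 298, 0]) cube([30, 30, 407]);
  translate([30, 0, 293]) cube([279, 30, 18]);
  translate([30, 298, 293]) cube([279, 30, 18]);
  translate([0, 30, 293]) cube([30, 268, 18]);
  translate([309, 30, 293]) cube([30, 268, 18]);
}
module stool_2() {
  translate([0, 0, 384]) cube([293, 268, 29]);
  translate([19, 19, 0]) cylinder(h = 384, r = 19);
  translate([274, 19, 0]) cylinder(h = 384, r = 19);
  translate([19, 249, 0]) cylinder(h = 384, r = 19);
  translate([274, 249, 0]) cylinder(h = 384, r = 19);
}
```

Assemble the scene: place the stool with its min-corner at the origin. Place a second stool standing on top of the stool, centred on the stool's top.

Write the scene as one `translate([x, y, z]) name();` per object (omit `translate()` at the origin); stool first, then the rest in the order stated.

stool();
translate([23, 30, 436]) stool_2();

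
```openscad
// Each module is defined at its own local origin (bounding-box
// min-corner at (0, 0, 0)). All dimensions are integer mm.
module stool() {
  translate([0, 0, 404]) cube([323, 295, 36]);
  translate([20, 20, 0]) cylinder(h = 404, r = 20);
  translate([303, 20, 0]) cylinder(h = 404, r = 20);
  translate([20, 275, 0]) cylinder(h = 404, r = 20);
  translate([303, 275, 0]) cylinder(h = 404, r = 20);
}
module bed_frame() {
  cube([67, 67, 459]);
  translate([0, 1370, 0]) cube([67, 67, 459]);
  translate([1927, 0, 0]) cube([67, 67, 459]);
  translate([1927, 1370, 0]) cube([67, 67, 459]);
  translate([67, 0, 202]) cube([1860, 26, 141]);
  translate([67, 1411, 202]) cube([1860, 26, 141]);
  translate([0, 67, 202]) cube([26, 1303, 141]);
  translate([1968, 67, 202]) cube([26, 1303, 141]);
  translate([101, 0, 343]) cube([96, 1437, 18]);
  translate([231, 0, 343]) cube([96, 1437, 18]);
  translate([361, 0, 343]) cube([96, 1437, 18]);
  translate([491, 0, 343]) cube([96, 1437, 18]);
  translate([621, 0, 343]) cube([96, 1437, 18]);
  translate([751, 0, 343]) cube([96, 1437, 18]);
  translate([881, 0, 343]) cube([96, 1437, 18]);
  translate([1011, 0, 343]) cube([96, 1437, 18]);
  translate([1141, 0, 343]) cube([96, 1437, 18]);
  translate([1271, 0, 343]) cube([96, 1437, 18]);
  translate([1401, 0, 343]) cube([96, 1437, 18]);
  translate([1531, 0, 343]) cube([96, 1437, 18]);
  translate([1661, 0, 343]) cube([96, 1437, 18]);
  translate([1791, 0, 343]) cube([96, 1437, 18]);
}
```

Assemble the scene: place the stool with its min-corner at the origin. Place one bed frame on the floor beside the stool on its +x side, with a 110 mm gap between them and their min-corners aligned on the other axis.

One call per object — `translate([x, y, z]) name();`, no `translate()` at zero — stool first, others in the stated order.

stool();
translate([433, 0, 0]) bed_frame();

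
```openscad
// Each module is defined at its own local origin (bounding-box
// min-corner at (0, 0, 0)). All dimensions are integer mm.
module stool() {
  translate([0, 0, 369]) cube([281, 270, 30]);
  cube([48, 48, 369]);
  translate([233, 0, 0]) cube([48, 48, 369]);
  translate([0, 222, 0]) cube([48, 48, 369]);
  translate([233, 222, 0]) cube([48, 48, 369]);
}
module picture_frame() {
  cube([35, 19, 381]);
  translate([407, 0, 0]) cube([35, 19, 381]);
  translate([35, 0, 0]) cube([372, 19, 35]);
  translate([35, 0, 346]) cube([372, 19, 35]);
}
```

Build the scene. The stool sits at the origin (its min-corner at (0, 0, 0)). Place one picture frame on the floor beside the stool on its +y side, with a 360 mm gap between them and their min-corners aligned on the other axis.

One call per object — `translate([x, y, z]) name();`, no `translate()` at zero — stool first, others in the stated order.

stool();
translate([0, 630, 0]) picture_frame();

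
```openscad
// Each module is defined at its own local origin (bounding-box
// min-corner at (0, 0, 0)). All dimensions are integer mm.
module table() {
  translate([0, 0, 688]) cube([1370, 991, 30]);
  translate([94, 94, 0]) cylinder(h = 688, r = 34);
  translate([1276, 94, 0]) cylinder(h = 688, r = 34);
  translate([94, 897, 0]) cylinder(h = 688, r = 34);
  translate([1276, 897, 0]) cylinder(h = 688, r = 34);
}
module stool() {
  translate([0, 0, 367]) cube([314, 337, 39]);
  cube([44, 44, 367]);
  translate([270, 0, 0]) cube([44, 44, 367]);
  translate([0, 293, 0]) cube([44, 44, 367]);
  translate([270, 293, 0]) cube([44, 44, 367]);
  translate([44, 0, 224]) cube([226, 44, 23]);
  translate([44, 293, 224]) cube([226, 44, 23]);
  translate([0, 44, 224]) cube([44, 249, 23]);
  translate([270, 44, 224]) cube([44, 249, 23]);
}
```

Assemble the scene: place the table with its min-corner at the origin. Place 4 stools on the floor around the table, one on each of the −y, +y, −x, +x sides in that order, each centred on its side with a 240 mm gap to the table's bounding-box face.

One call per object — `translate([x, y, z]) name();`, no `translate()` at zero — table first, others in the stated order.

table();
translate([528, -577, 0]) stool();
translate([528, 1231, 0]) stool();
translate([-554, 327, 0]) stool();
translate([1610, 327, 0]) stool();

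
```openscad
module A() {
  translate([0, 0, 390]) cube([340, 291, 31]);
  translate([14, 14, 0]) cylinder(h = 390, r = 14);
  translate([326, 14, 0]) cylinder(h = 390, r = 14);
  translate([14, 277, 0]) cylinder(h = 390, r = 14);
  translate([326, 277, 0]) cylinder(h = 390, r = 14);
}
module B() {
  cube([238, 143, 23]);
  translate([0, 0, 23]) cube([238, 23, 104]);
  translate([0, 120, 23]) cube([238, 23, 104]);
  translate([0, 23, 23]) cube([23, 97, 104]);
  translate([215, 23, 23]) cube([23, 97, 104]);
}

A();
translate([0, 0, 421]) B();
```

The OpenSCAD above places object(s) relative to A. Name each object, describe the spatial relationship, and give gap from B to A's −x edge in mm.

A is a stool. B is an open box. The open box is on top of the stool. The gap from the open box to the stool's −x edge is 0 mm.

The open box's min-x is at 0; the stool's min-x is 0; gap = 0 mm.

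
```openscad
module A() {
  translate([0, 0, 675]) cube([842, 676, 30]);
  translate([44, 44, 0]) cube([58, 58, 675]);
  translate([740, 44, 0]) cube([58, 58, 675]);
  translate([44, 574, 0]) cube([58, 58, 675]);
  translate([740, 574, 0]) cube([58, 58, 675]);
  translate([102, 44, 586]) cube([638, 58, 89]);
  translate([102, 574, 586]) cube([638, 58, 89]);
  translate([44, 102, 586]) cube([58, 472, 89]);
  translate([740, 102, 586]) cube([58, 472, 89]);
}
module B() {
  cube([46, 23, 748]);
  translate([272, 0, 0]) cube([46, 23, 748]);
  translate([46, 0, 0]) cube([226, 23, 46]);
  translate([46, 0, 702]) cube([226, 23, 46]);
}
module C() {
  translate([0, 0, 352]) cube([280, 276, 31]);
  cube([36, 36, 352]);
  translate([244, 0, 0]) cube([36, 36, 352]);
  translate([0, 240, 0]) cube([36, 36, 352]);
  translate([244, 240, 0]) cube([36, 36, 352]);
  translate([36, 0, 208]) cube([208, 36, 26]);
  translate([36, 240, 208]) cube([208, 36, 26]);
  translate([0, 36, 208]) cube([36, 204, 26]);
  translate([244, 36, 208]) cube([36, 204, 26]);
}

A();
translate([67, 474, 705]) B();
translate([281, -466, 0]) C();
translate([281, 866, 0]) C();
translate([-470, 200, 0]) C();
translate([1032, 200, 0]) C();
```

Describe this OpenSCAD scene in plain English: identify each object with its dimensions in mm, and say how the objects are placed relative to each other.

A is a rectangular dining table. The top is 842×676×30 mm with its upper surface at z = 705 mm. It stands on four 58×58 mm square legs, each inset 44 mm from the nearest pair of top edges, running from the floor to the underside of the top. Four apron rails, 58 mm thick and 89 mm tall, run between adjacent legs with their top edges flush with the underside of the top and their outer faces flush with the legs' outer faces.

B is a rectangular picture frame lying in the x–z plane (depth along y). The opening is 226 mm wide (x) by 656 mm tall (z), surrounded by a border 46 mm wide on all four sides. The frame is 23 mm deep and is made of two full-height vertical stiles with two horizontal rails fitted between them.

C is a simple wooden stool: a rectangular seat 280 mm (x) by 276 mm (y), 31 mm thick, top face at z = 383 mm, on four square legs, each 36×36 mm in cross-section. The legs rest on z = 0, each flush with a corner of the seat. Four stretchers, 36 mm wide and 26 mm tall, connect adjacent legs with their undersides at z = 208 mm, each running between the inner faces of the legs it joins and aligned with the legs' outer faces on the other axis.

The picture frame is on top of the table. Four stools sit around the table at the −y, +y, −x, +x sides.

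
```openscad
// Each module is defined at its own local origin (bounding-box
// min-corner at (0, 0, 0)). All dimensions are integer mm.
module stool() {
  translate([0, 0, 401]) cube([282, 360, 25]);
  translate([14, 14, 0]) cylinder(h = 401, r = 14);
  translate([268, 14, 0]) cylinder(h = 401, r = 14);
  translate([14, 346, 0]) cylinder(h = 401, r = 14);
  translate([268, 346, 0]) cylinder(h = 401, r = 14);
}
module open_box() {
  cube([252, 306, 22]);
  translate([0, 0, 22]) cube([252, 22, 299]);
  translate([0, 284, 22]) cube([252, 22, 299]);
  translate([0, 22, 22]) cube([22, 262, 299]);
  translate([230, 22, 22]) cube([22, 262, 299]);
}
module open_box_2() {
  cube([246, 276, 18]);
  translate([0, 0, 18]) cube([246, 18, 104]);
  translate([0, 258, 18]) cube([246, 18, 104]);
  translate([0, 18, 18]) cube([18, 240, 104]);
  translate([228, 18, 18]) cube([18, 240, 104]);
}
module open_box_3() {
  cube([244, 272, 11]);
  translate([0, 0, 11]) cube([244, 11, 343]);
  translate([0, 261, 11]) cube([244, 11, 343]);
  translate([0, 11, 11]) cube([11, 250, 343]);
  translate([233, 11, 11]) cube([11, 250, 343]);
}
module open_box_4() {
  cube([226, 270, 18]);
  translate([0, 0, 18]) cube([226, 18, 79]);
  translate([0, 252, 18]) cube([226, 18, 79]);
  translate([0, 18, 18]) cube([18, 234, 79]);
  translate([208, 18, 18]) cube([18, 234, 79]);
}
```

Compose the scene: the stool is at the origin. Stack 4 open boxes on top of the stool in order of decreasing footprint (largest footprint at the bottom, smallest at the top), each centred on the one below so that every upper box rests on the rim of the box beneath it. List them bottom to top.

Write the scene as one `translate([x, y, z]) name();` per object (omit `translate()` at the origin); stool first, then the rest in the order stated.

stool();
translate([15, 27, 426]) open_box();
translate([18, 42, 747]) open_box_2();
translate([19, 44, 869]) open_box_3();
translate([28, 45, 1223]) open_box_4();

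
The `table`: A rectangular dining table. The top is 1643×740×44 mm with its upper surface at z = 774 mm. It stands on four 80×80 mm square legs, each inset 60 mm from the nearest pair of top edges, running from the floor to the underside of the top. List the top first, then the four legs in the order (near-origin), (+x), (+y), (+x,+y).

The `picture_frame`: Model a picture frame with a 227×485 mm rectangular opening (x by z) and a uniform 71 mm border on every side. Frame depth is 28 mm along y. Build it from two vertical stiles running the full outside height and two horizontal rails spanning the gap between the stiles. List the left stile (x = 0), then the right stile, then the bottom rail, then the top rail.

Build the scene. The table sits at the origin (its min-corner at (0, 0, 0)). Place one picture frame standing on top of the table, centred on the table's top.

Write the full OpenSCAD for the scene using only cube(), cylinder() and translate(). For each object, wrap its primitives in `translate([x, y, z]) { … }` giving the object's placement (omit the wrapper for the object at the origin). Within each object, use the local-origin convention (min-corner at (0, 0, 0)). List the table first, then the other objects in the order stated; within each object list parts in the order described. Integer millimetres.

translate([0, 0, 730]) cube([1643, 740, 44]);
translate([60, 60, 0]) cube([80, 80, 730]);
translate([1503, 60, 0]) cube([80, 80, 730]);
translate([60, 600, 0]) cube([80, 80, 730]);
translate([1503, 600, 0]) cube([80, 80, 730]);
translate([637, 356, 774]) {
  cube([71, 28, 627]);
  translate([298, 0, 0]) cube([71, 28, 627]);
  translate([71, 0, 0]) cube([227, 28, 71]);
  translate([71, 0, 556]) cube([227, 28, 71]);
}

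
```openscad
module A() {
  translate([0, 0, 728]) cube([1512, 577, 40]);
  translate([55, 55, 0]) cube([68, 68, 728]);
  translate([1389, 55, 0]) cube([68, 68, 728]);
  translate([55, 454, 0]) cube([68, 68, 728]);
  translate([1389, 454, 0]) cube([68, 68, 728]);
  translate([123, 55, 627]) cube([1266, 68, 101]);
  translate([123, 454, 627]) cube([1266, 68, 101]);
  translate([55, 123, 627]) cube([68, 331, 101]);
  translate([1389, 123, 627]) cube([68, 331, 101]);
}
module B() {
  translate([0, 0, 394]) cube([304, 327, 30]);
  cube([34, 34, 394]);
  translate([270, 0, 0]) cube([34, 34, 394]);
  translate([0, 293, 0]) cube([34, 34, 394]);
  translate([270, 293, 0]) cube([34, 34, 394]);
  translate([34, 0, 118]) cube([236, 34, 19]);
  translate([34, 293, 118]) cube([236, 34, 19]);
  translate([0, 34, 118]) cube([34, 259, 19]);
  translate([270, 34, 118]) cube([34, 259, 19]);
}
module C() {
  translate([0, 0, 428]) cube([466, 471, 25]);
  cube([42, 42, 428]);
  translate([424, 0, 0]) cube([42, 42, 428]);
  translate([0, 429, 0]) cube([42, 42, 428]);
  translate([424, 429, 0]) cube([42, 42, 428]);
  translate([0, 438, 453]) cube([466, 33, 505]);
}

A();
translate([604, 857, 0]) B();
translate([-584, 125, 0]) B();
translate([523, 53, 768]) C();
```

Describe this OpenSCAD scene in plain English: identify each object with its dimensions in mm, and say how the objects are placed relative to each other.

A is a table with a 1512×577 mm rectangular top, 40 mm thick, top surface at z = 768 mm, supported by four 68×68 mm square legs, each inset 55 mm from the nearest pair of top edges, running from the floor. Four apron rails, 68 mm thick and 101 mm tall, run between adjacent legs with their top edges flush with the underside of the top and their outer faces flush with the legs' outer faces.

B is a simple wooden stool: a rectangular seat 304 mm (x) by 327 mm (y), 30 mm thick, top face at z = 424 mm, on four square legs, each 34×34 mm in cross-section. The legs rest on z = 0, each flush with a corner of the seat. Four stretchers, 34 mm wide and 19 mm tall, connect adjacent legs with their undersides at z = 118 mm, each running between the inner faces of the legs it joins and aligned with the legs' outer faces on the other axis.

C is a chair: 466×471 mm seat, 25 mm thick, top at z = 453 mm, on four 42 mm square corner legs flush with the seat edges. A 33 mm thick backrest slab spans the full seat width, extending 505 mm above the seat top, its back face flush with the seat's +y edge.

Two stools sit around the table at the +y, −x sides. The chair is on top of the table, centred.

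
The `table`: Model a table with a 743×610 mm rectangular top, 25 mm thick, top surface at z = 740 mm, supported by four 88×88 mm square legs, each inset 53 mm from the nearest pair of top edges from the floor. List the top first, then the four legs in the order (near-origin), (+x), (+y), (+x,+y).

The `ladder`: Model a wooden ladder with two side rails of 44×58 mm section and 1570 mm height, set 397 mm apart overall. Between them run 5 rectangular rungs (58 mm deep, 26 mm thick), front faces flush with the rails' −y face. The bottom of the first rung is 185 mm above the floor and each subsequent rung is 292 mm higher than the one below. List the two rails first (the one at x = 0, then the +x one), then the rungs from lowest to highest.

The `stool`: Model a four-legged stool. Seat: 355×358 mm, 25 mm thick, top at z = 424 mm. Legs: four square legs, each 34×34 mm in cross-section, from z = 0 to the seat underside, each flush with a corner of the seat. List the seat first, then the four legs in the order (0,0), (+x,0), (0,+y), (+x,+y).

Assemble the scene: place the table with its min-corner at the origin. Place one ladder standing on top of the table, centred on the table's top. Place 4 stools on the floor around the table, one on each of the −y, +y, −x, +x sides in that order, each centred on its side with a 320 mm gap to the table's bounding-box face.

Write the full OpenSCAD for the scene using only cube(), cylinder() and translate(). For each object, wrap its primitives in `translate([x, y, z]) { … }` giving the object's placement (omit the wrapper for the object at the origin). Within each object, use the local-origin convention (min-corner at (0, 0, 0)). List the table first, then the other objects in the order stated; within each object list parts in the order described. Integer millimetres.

translate([0, 0, 715]) cube([743, 610, 25]);
translate([53, 53, 0]) cube([88, 88, 715]);
translate([602, 53, 0]) cube([88, 88, 715]);
translate([53, 469, 0]) cube([88, 88, 715]);
translate([602, 469, 0]) cube([88, 88, 715]);
translate([173, 276, 740]) {
  cube([44, 58, 1570]);
  translate([353, 0, 0]) cube([44, 58, 1570]);
  translate([44, 0, 185]) cube([309, 58, 26]);
  translate([44, 0, 477]) cube([309, 58, 26]);
  translate([44, 0, 769]) cube([309, 58, 26]);
  translate([44, 0, 1061]) cube([309, 58, 26]);
  translate([44, 0, 1353]) cube([309, 58, 26]);
}
translate([194, -678, 0]) {
  translate([0, 0, 399]) cube([355, 358, 25]);
  cube([34, 34, 399]);
  translate([321, 0, 0]) cube([34, 34, 399]);
  translate([0, 324, 0]) cube([34, 34, 399]);
  translate([321, 324, 0]) cube([34, 34, 399]);
}
translate([194, 930, 0]) {
  translate([0, 0, 399]) cube([355, 358, 25]);
  cube([34, 34, 399]);
  translate([321, 0, 0]) cube([34, 34, 399]);
  translate([0, 324, 0]) cube([34, 34, 399]);
  translate([321, 324, 0]) cube([34, 34, 399]);
}
translate([-675, 126, 0]) {
  translate([0, 0, 399]) cube([355, 358, 25]);
  cube([34, 34, 399]);
  translate([321, 0, 0]) cube([34, 34, 399]);
  translate([0, 324, 0]) cube([34, 34, 399]);
  translate([321, 324, 0]) cube([34, 34, 399]);
}
translate([1063, 126, 0]) {
  translate([0, 0, 399]) cube([355, 358, 25]);
  cube([34, 34, 399]);
  translate([321, 0, 0]) cube([34, 34, 399]);
  translate([0, 324, 0]) cube([34, 34, 399]);
  translate([321, 324, 0]) cube([34, 34, 399]);
}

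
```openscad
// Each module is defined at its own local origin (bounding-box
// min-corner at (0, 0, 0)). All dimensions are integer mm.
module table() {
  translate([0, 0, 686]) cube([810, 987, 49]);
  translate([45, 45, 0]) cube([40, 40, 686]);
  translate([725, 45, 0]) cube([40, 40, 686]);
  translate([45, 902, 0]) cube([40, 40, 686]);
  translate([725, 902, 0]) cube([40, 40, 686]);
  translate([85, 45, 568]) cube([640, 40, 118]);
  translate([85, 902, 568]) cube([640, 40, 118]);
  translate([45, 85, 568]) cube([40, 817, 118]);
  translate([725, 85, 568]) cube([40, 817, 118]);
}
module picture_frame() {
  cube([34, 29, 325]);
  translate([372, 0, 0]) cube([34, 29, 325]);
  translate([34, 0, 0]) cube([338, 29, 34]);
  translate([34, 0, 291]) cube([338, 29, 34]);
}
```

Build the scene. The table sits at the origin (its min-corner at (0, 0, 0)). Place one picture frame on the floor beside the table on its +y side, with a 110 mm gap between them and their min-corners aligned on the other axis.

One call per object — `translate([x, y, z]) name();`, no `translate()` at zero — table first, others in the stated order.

table();
translate([0, 1097, 0]) picture_frame();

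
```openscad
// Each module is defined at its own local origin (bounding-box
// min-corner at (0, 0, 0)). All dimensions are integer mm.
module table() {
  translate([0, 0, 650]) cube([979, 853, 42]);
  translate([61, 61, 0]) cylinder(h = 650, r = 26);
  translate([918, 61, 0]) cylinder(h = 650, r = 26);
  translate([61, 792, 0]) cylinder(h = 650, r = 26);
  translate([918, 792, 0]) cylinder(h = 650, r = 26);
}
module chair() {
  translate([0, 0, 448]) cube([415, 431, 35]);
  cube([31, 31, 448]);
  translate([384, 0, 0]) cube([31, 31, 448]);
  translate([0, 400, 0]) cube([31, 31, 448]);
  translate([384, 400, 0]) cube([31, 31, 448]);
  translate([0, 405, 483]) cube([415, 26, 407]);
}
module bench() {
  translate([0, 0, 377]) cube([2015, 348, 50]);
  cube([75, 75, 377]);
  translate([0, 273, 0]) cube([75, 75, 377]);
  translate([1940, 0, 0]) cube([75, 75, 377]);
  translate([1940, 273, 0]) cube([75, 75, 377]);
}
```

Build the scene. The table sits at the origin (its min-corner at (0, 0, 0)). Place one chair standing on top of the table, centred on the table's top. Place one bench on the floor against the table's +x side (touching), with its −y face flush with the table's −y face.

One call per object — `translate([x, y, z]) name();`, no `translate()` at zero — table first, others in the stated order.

table();
translate([282, 211, 692]) chair();
translate([979, 0, 0]) bench();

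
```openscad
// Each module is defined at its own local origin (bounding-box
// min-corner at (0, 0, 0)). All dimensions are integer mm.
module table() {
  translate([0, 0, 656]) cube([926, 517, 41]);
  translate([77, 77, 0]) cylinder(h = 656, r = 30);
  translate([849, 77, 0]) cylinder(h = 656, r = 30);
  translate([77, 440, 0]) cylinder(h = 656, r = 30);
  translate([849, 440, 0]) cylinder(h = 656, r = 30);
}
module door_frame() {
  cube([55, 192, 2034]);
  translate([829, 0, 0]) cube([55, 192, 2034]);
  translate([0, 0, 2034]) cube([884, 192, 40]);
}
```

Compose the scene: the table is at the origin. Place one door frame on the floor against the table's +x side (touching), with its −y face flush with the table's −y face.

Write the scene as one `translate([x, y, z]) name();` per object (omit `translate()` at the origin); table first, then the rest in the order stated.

table();
translate([926, 0, 0]) door_frame();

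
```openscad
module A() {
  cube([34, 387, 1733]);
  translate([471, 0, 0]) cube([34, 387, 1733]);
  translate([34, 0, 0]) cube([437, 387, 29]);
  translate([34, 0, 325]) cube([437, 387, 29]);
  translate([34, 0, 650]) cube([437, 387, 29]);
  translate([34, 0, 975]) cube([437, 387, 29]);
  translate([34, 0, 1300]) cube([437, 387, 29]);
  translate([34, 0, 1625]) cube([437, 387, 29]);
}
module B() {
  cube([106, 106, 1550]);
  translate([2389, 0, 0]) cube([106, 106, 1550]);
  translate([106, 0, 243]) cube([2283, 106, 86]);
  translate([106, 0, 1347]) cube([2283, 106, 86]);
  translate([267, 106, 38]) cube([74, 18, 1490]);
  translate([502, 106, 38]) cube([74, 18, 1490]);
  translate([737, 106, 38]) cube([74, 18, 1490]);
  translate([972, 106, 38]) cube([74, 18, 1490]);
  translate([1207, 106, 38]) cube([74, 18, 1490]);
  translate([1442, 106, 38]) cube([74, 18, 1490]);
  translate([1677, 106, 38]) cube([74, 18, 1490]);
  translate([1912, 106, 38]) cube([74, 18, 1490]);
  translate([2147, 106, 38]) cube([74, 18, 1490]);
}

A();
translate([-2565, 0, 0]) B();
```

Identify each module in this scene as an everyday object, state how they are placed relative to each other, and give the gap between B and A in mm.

The fence section's nearest face is 70 mm from the bookshelf's −x face.

A is a bookshelf. B is a fence section. The fence section is on the floor beside the bookshelf on its −x side. The gap between the fence section and the bookshelf is 70 mm.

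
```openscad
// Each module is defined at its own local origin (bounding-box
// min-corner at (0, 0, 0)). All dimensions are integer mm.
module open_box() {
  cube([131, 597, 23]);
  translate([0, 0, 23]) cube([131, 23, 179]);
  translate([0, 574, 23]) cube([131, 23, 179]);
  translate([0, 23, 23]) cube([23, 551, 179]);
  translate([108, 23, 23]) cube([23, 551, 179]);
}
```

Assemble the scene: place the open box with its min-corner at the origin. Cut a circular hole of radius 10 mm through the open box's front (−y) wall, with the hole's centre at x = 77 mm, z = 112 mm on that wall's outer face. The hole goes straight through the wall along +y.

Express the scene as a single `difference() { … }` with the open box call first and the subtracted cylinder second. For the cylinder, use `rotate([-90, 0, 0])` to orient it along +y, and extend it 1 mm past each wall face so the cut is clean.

difference() {
  open_box();
  translate([77, -1, 112]) rotate([-90, 0, 0]) cylinder(h = 25, r = 10);
}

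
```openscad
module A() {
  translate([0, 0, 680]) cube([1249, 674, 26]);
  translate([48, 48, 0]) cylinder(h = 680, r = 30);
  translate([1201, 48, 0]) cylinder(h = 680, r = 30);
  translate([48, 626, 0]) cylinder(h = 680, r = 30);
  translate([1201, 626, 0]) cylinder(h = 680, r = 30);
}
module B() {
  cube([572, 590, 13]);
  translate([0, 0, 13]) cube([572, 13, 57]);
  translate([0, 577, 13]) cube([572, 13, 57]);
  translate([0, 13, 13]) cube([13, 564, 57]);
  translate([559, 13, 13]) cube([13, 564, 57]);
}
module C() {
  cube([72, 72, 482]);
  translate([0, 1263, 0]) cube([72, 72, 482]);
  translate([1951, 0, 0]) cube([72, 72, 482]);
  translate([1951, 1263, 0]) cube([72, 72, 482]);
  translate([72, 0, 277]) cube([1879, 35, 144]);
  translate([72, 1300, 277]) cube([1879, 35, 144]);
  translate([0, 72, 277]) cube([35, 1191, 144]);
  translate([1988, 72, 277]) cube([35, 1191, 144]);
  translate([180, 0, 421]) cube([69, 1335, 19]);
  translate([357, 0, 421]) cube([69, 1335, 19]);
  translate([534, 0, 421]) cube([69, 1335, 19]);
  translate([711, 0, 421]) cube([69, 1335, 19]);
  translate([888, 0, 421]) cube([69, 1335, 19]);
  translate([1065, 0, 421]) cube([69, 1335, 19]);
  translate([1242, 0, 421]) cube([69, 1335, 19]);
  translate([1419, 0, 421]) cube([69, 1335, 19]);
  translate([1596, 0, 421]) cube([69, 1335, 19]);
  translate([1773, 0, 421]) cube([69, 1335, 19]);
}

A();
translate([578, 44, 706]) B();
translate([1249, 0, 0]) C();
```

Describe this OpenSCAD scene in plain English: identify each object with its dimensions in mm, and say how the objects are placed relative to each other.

A is a rectangular dining table. The top is 1249×674×26 mm with its upper surface at z = 706 mm. It stands on four round legs of 60 mm diameter, each leg's bounding box inset 18 mm from the nearest pair of top edges, running from the floor to the underside of the top.

B is an open-topped rectangular box: outside dimensions 572×590×70 mm, with a uniform wall and base thickness of 13 mm. The base is a full 572×590 slab on the floor; four walls sit on top of the base. The front and back walls (the −y and +y sides) span the full width; the two side walls fit between them.

C is a bed frame 2023 mm long (x) by 1335 mm wide (y). Four 72×72 mm corner posts, 482 mm tall, at the corners of the footprint. Four rails of 35 mm thickness and 144 mm height run between adjacent posts with their undersides at z = 277 mm, their outer faces flush with the outside of the frame (the two x-running rails run between the posts' inner faces; the two y-running rails run between the posts' inner faces). 10 slats, each 69 mm wide (x) and 19 mm thick, lie across the top of the two x-running rails, running the full 1335 mm width of the frame in y; the slats are evenly spaced along x between the inner faces of the end posts with equal gaps (rounded down to the nearest mm) at the −x end and between each pair — any rounding remainder accumulates at the +x end.

The open box is on top of the table. The bed frame is against the table's +x side, with their −y faces flush.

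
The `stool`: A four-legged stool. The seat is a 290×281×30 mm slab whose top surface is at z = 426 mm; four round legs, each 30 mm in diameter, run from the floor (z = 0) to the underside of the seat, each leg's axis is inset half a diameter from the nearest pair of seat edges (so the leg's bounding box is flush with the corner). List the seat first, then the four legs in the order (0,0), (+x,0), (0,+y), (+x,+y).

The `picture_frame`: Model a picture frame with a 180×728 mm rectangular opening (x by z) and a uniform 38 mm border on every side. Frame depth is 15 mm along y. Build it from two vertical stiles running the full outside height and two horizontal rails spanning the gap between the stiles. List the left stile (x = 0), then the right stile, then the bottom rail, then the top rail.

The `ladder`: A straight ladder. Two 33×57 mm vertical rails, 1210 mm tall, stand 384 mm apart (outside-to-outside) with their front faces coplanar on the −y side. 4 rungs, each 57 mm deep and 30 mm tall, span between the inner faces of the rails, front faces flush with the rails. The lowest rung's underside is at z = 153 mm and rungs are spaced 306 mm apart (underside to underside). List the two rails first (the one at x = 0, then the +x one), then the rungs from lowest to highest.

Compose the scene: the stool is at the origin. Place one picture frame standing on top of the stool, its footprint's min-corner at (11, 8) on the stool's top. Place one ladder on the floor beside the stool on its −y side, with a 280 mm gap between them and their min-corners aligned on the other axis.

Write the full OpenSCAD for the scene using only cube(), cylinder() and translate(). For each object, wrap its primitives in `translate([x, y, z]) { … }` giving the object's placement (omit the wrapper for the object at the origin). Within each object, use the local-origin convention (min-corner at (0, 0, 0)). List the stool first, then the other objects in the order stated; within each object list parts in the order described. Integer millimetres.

translate([0, 0, 396]) cube([290, 281, 30]);
translate([15, 15, 0]) cylinder(h = 396, r = 15);
translate([275, 15, 0]) cylinder(h = 396, r = 15);
translate([15, 266, 0]) cylinder(h = 396, r = 15);
translate([275, 266, 0]) cylinder(h = 396, r = 15);
translate([11, 8, 426]) {
  cube([38, 15, 804]);
  translate([218, 0, 0]) cube([38, 15, 804]);
  translate([38, 0, 0]) cube([180, 15, 38]);
  translate([38, 0, 766]) cube([180, 15, 38]);
}
translate([0, -337, 0]) {
  cube([33, 57, 1210]);
  translate([351, 0, 0]) cube([33, 57, 1210]);
  translate([33, 0, 153]) cube([318, 57, 30]);
  translate([33, 0, 459]) cube([318, 57, 30]);
  translate([33, 0, 765]) cube([318, 57, 30]);
  translate([33, 0, 1071]) cube([318, 57, 30]);
}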